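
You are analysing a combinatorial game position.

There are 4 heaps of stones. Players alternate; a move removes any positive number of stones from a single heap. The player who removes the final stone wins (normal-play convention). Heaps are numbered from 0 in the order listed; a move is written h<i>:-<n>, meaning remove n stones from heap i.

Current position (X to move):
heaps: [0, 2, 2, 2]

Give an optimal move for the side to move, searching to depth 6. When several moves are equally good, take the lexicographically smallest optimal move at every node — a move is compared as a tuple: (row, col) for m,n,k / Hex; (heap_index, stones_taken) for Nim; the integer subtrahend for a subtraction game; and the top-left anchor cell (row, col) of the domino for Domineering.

[(0,2,2,2)] X move#1: h1:-1:-1/(0,1,2,2), h1:-2:+1/(0,0,2,2)*, h2:-1:-1/(0,2,1,2), h2:-2:+1/(0,2,0,2), h3:-1:-1/(0,2,2,1), h3:-2:+1/(0,2,2,0)
[(0,0,2,2)] O move#2: h2:-1:-1/(0,0,1,2)*, h2:-2:-1/(0,0,0,2), h3:-1:-1/(0,0,2,1), h3:-2:-1/(0,0,2,0)
[(0,0,1,2)] X move#3: h2:-1:-1/(0,0,0,2), h3:-1:+1/(0,0,1,1)*, h3:-2:-1/(0,0,1,0)
[(0,0,1,1)] O move#4: h2:-1:-1/(0,0,0,1)*, h3:-1:-1/(0,0,1,0)
[(0,0,0,1)] X move#5: h3:-1:+1/(0,0,0,0)*
[(0,0,0,0)] end (terminal -1, O#6); searched (0,2,2,2) to 6

X's best at [(0,2,2,2)]: h1:-2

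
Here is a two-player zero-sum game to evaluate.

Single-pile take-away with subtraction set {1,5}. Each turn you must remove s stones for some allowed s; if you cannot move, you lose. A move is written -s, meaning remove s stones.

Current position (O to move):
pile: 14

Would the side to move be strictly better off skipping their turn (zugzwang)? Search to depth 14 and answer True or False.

[14] O move#1: -1:-1/13*, -5:-1/9
[13] X move#2: -1:+1/12*, -5:+1/8
[12] O move#3: -1:-1/11*, -5:-1/7
[11] X move#4: -1:+1/10*, -5:+1/6
[10] O move#5: -1:-1/9*, -5:-1/5
[9] X move#6: -1:+1/8*, -5:+1/4
[8] O move#7: -1:-1/7*, -5:-1/3
[7] X move#8: -1:+1/6*, -5:+1/2
[6] O move#9: -1:-1/5*, -5:-1/1
[5] X move#10: -1:+1/4*, -5:+1/0
[4] O move#11: -1:-1/3*
[3] X move#12: -1:+1/2*
[2] O move#13: -1:-1/1*
[1] X move#14: -1:+1/0*
[0] end (terminal -1, O#15); searched 14 to 14
suppose O passes — search the same position with X to move:
pass> [14] X move#1: -1:-1/13*, -5:-1/9
pass> [13] O move#2: -1:+1/12*, -5:+1/8
pass> [12] X move#3: -1:-1/11*, -5:-1/7
pass> [11] O move#4: -1:+1/10*, -5:+1/6
pass> [10] X move#5: -1:-1/9*, -5:-1/5
pass> [9] O move#6: -1:+1/8*, -5:+1/4
pass> [8] X move#7: -1:-1/7*, -5:-1/3
pass> [7] O move#8: -1:+1/6*, -5:+1/2
pass> [6] X move#9: -1:-1/5*, -5:-1/1
pass> [5] O move#10: -1:+1/4*, -5:+1/0
pass> [4] X move#11: -1:-1/3*
pass> [3] O move#12: -1:+1/2*
pass> [2] X move#13: -1:-1/1*
pass> [1] O move#14: -1:+1/0*
pass> [0] end (terminal -1, X#15); searched 14 to 14
for O: play -1, pass +1

zugzwang(14, O) = True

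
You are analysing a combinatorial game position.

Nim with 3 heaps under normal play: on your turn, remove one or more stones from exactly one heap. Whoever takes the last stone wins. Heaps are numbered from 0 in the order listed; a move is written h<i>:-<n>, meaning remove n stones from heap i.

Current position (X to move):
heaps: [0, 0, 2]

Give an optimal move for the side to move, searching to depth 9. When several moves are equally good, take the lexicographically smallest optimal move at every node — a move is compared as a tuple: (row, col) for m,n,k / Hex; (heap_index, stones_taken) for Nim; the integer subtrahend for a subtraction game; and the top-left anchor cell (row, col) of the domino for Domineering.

p1 X@[(0,0,2)]: h2:-1[(0,0,1)]-1 h2:-2[(0,0,0)]+1*
p2 O@[(0,0,0)] terminal -1; root [(0,0,2)] d9

X's best at [(0,0,2)]: h2:-2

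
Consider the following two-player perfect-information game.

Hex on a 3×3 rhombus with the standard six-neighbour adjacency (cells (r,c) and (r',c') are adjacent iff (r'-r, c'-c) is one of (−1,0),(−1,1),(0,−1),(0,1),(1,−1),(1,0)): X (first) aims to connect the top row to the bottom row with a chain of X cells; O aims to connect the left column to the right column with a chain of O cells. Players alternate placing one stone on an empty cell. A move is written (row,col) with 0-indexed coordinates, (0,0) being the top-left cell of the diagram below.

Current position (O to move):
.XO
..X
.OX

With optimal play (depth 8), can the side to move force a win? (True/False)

p1 O@[.XO/..X/.OX]: (0,0)[OXO/..X/.OX]-1 (1,0)[.XO/O.X/.OX]-1 (1,1)[.XO/.OX/.OX]+1* (2,0)[.XO/..X/OOX]-1
p2 X@[.XO/.OX/.OX]: (0,0)[XXO/.OX/.OX]-1* (1,0)[.XO/XOX/.OX]-1 (2,0)[.XO/.OX/XOX]-1
p3 O@[XXO/.OX/.OX]: (1,0)[XXO/OOX/.OX]+1* (2,0)[XXO/.OX/OOX]+1
p4 X@[XXO/OOX/.OX] terminal -1; root [.XO/..X/.OX] d8

O winning at [.XO/..X/.OX]: True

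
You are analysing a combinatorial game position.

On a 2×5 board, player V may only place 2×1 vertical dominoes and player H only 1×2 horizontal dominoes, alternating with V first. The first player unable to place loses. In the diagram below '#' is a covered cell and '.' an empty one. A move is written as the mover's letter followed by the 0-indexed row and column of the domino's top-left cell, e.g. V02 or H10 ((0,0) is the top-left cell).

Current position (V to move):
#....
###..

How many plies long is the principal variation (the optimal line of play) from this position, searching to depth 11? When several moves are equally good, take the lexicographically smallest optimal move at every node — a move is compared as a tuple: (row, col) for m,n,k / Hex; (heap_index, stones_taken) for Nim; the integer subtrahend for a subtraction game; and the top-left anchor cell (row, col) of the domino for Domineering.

PV length from [#..../###..]: 3 plies

[#..../###..] V move#1: V03:+1/#..#./####.*, V04:-1/#...#/###.#
[#..#./####.] H move#2: H01:-1/####./####.*
[####./####.] V move#3: V04:+1/#####/#####*
[#####/#####] end (terminal -1, H#4); searched #..../###.. to 11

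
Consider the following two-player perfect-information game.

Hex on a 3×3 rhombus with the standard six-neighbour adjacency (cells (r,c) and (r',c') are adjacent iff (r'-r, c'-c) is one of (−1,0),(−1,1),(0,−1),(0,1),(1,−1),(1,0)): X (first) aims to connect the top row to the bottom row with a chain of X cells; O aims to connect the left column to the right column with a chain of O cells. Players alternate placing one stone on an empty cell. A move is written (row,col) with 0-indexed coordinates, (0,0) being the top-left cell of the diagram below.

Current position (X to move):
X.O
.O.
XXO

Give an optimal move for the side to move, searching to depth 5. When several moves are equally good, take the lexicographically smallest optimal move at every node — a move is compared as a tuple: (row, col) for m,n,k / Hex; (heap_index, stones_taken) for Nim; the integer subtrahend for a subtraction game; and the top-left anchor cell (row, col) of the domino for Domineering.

p1 X@[X.O/.O./XXO]: (0,1)[XXO/.O./XXO]-1 (1,0)[X.O/XO./XXO]+1* (1,2)[X.O/.OX/XXO]-1
p2 O@[X.O/XO./XXO] terminal -1; root [X.O/.O./XXO] d5

X's best at [X.O/.O./XXO]: (1,0)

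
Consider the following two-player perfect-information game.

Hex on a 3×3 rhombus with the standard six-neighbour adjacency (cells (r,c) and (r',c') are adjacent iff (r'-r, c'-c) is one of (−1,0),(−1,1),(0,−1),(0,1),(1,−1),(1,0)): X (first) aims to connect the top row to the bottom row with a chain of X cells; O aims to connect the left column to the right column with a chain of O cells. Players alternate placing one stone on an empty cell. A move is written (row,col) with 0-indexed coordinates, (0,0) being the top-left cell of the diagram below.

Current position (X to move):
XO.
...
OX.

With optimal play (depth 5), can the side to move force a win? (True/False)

X winning at [XO./.../OX.]: True

p1 X@[XO./.../OX.]: (0,2)[XOX/.../OX.]+1* (1,0)[XO./X../OX.]-1 (1,1)[XO./.X./OX.]+1 (1,2)[XO./..X/OX.]-1 (2,2)[XO./.../OXX]-1
p2 O@[XOX/.../OX.]: (1,0)[XOX/O../OX.]-1* (1,1)[XOX/.O./OX.]-1 (1,2)[XOX/..O/OX.]-1 (2,2)[XOX/.../OXO]-1
p3 X@[XOX/O../OX.]: (1,1)[XOX/OX./OX.]+1* (1,2)[XOX/O.X/OX.]+1 (2,2)[XOX/O../OXX]+1
p4 O@[XOX/OX./OX.] terminal -1; root [XO./.../OX.] d5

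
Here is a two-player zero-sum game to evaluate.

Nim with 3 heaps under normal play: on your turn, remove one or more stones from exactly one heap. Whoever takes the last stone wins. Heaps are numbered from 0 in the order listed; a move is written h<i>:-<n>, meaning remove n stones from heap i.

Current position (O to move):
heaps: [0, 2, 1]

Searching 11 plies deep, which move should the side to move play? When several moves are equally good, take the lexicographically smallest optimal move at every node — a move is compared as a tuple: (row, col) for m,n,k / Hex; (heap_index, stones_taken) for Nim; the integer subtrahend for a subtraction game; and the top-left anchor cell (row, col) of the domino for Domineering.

p1 O@[(0,2,1)]: h1:-1[(0,1,1)]+1* h1:-2[(0,0,1)]-1 h2:-1[(0,2,0)]-1
p2 X@[(0,1,1)]: h1:-1[(0,0,1)]-1* h2:-1[(0,1,0)]-1
p3 O@[(0,0,1)]: h2:-1[(0,0,0)]+1*
p4 X@[(0,0,0)] terminal -1; root [(0,2,1)] d11

O's best at [(0,2,1)]: h1:-1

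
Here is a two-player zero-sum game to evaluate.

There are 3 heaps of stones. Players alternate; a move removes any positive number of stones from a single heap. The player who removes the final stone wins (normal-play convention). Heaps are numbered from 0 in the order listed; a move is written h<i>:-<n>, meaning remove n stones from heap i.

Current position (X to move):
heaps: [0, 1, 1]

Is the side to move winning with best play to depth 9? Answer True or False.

X winning at [(0,1,1)]: False

p1 X@[(0,1,1)]: h1:-1[(0,0,1)]-1* h2:-1[(0,1,0)]-1
p2 O@[(0,0,1)]: h2:-1[(0,0,0)]+1*
p3 X@[(0,0,0)] terminal -1; root [(0,1,1)] d9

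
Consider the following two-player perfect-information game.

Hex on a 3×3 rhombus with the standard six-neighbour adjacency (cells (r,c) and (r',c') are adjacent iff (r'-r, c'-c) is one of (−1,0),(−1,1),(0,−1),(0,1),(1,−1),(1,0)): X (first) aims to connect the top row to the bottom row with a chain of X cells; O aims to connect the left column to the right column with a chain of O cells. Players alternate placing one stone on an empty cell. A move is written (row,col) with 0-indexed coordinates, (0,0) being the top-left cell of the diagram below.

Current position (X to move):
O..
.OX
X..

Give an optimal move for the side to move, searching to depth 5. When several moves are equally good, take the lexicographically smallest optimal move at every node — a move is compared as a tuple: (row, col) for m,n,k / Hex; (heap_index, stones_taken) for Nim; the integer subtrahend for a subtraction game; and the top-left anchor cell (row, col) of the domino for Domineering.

ply 1, X at O../.OX/X.. | (0,1)=+1→OX./.OX/X..*; (0,2)=+1→O.X/.OX/X..; (1,0)=+1→O../XOX/X..; (2,1)=-1→O../.OX/XX.; (2,2)=-1→O../.OX/X.X
ply 2, O at OX./.OX/X.. | (0,2)=-1→OXO/.OX/X..*; (1,0)=-1→OX./OOX/X..; (2,1)=-1→OX./.OX/XO.; (2,2)=-1→OX./.OX/X.O
ply 3, X at OXO/.OX/X.. | (1,0)=+1→OXO/XOX/X..*; (2,1)=-1→OXO/.OX/XX.; (2,2)=-1→OXO/.OX/X.X
ply 4: OXO/XOX/X.. is terminal -1 (O); from O../.OX/X.. depth 5

X's best at [O../.OX/X..]: (0,1)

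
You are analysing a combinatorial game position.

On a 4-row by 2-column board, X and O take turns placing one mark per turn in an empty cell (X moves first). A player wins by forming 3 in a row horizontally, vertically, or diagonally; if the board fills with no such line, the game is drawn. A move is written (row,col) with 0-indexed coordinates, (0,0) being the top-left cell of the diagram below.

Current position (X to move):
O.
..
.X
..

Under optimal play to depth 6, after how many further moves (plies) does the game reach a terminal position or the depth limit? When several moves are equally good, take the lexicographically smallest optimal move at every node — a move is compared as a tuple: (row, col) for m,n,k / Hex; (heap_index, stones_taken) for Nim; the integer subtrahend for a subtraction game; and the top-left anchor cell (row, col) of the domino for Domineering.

[O./../.X/..] X move#1: (0,1):+0/OX/../.X/.., (1,0):+0/O./X./.X/.., (1,1):+1/O./.X/.X/..*, (2,0):+0/O./../XX/.., (3,0):+0/O./../.X/X., (3,1):+0/O./../.X/.X
[O./.X/.X/..] O move#2: (0,1):-1/OO/.X/.X/..*, (1,0):-1/O./OX/.X/.., (2,0):-1/O./.X/OX/.., (3,0):-1/O./.X/.X/O., (3,1):-1/O./.X/.X/.O
[OO/.X/.X/..] X move#3: (1,0):+0/OO/XX/.X/.., (2,0):+0/OO/.X/XX/.., (3,0):+0/OO/.X/.X/X., (3,1):+1/OO/.X/.X/.X*
[OO/.X/.X/.X] end (terminal -1, O#4); searched O./../.X/.. to 6

PV length from [O./../.X/..]: 3 plies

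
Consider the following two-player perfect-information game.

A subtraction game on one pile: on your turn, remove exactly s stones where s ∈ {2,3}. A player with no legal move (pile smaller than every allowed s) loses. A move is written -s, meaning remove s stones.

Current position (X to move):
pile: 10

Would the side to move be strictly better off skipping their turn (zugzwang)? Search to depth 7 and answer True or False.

zugzwang(10, X) = True

p1 X@[10]: -2[8]-1* -3[7]-1
p2 O@[8]: -2[6]+1* -3[5]+1
p3 X@[6]: -2[4]-1* -3[3]-1
p4 O@[4]: -2[2]-1 -3[1]+1*
p5 X@[1] terminal -1; root [10] d7
if X skipped the turn, O would face:
~ p1 O@[10]: -2[8]-1* -3[7]-1
~ p2 X@[8]: -2[6]+1* -3[5]+1
~ p3 O@[6]: -2[4]-1* -3[3]-1
~ p4 X@[4]: -2[2]-1 -3[1]+1*
~ p5 O@[1] terminal -1; root [10] d7
compare (X): move=-1 vs pass=+1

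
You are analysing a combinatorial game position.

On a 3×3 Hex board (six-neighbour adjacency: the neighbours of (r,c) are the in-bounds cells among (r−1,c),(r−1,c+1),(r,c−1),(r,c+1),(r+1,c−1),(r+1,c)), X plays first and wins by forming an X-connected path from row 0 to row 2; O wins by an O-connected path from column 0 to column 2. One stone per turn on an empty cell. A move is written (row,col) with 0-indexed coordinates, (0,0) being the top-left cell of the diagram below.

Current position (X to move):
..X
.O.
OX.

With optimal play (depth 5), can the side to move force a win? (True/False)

X winning at [..X/.O./OX.]: True

[..X/.O./OX.] X move#1: (0,0):-1/X.X/.O./OX., (0,1):-1/.XX/.O./OX., (1,0):-1/..X/XO./OX., (1,2):+1/..X/.OX/OX.*, (2,2):-1/..X/.O./OXX
[..X/.OX/OX.] end (terminal -1, O#2); searched ..X/.O./OX. to 5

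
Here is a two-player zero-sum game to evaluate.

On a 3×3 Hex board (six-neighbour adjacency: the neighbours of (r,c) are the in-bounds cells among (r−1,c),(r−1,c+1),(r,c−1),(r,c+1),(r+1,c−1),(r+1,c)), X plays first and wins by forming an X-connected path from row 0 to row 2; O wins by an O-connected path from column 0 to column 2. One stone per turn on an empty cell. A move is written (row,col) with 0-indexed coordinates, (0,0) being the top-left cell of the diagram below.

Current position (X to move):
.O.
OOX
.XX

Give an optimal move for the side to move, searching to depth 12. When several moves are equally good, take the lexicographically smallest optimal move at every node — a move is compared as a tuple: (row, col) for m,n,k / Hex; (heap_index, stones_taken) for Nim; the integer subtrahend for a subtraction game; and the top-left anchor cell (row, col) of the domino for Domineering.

X's best at [.O./OOX/.XX]: (0,2)

p1 X@[.O./OOX/.XX]: (0,0)[XO./OOX/.XX]-1 (0,2)[.OX/OOX/.XX]+1* (2,0)[.O./OOX/XXX]-1
p2 O@[.OX/OOX/.XX] terminal -1; root [.O./OOX/.XX] d12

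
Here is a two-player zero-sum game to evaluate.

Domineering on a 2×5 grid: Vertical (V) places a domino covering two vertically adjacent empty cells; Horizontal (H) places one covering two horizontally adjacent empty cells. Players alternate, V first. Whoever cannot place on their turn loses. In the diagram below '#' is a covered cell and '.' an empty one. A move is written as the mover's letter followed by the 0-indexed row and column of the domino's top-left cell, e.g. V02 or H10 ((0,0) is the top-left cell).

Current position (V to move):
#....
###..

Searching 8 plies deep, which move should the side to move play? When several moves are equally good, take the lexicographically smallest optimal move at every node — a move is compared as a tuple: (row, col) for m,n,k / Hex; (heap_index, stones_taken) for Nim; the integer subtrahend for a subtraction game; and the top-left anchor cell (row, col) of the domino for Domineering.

[#..../###..] V move#1: V03:+1/#..#./####.*, V04:-1/#...#/###.#
[#..#./####.] H move#2: H01:-1/####./####.*
[####./####.] V move#3: V04:+1/#####/#####*
[#####/#####] end (terminal -1, H#4); searched #..../###.. to 8

V's best at [#..../###..]: V03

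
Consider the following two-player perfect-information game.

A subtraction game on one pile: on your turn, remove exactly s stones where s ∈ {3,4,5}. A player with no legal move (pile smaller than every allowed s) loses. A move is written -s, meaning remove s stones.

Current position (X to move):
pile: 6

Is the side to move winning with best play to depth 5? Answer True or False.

X winning at [6]: True

ply 1, X at 6 | -3=-1→3; -4=+1→2*; -5=+1→1
ply 2: 2 is terminal -1 (O); from 6 depth 5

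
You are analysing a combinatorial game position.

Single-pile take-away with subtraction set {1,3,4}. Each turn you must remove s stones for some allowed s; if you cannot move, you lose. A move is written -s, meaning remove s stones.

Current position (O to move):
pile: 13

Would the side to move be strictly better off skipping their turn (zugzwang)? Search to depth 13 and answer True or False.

zugzwang(13, O) = False

ply 1, O at 13 | -1=-1→12; -3=-1→10; -4=+1→9*
ply 2, X at 9 | -1=-1→8*; -3=-1→6; -4=-1→5
ply 3, O at 8 | -1=+1→7*; -3=-1→5; -4=-1→4
ply 4, X at 7 | -1=-1→6*; -3=-1→4; -4=-1→3
ply 5, O at 6 | -1=-1→5; -3=-1→3; -4=+1→2*
ply 6, X at 2 | -1=-1→1*
ply 7, O at 1 | -1=+1→0*
ply 8: 0 is terminal -1 (X); from 13 depth 13
suppose O passes — search the same position with X to move:
pass> ply 1, X at 13 | -1=-1→12; -3=-1→10; -4=+1→9*
pass> ply 2, O at 9 | -1=-1→8*; -3=-1→6; -4=-1→5
pass> ply 3, X at 8 | -1=+1→7*; -3=-1→5; -4=-1→4
pass> ply 4, O at 7 | -1=-1→6*; -3=-1→4; -4=-1→3
pass> ply 5, X at 6 | -1=-1→5; -3=-1→3; -4=+1→2*
pass> ply 6, O at 2 | -1=-1→1*
pass> ply 7, X at 1 | -1=+1→0*
pass> ply 8: 0 is terminal -1 (O); from 13 depth 13
for O: play +1, pass -1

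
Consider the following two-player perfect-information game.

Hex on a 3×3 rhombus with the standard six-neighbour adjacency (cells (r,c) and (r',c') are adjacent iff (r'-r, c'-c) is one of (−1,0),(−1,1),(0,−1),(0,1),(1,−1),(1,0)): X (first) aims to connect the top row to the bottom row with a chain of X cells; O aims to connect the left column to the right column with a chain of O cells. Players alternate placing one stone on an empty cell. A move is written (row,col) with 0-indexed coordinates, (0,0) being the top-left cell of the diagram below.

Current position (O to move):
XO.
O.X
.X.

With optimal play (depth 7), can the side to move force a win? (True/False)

O winning at [XO./O.X/.X.]: True

[XO./O.X/.X.] O move#1: (0,2):+1/XOO/O.X/.X.*, (1,1):-1/XO./OOX/.X., (2,0):-1/XO./O.X/OX., (2,2):-1/XO./O.X/.XO
[XOO/O.X/.X.] end (terminal -1, X#2); searched XO./O.X/.X. to 7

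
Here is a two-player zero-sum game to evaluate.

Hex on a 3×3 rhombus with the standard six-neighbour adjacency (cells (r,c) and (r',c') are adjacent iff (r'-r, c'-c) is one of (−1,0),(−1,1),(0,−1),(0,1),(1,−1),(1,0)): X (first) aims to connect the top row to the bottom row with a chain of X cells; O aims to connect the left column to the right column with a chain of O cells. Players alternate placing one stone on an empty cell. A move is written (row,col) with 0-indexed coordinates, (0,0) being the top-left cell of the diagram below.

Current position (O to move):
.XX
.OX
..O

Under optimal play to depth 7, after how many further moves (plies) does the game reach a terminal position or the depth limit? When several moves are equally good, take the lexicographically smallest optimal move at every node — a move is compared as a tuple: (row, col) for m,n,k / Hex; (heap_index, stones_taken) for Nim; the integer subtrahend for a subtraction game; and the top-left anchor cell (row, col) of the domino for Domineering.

ply 1, O at .XX/.OX/..O | (0,0)=-1→OXX/.OX/..O; (1,0)=-1→.XX/OOX/..O; (2,0)=-1→.XX/.OX/O.O; (2,1)=+1→.XX/.OX/.OO*
ply 2, X at .XX/.OX/.OO | (0,0)=-1→XXX/.OX/.OO*; (1,0)=-1→.XX/XOX/.OO; (2,0)=-1→.XX/.OX/XOO
ply 3, O at XXX/.OX/.OO | (1,0)=+1→XXX/OOX/.OO*; (2,0)=+1→XXX/.OX/OOO
ply 4: XXX/OOX/.OO is terminal -1 (X); from .XX/.OX/..O depth 7

PV length from [.XX/.OX/..O]: 3 plies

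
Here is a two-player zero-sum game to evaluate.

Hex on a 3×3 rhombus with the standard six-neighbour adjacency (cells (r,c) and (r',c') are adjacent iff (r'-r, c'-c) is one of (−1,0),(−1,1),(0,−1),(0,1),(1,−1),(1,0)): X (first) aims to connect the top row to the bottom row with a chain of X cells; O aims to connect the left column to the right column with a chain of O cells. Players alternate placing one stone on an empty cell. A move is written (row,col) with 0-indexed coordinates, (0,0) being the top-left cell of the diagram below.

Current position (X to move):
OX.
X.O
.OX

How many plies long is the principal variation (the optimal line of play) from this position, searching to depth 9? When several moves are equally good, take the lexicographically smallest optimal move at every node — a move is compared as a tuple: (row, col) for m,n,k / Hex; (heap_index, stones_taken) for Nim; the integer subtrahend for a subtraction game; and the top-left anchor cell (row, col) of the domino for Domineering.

PV length from [OX./X.O/.OX]: 1 ply

ply 1, X at OX./X.O/.OX | (0,2)=-1→OXX/X.O/.OX; (1,1)=-1→OX./XXO/.OX; (2,0)=+1→OX./X.O/XOX*
ply 2: OX./X.O/XOX is terminal -1 (O); from OX./X.O/.OX depth 9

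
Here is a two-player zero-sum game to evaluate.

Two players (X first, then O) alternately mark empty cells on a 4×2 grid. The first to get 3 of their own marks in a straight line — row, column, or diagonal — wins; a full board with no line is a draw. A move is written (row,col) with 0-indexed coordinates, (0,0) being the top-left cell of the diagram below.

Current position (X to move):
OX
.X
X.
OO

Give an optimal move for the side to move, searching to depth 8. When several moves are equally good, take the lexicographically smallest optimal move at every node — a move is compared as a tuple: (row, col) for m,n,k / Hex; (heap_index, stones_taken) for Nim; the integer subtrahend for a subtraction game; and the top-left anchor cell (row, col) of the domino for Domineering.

X's best at [OX/.X/X./OO]: (2,1)

[OX/.X/X./OO] X move#1: (1,0):+0/OX/XX/X./OO, (2,1):+1/OX/.X/XX/OO*
[OX/.X/XX/OO] end (terminal -1, O#2); searched OX/.X/X./OO to 8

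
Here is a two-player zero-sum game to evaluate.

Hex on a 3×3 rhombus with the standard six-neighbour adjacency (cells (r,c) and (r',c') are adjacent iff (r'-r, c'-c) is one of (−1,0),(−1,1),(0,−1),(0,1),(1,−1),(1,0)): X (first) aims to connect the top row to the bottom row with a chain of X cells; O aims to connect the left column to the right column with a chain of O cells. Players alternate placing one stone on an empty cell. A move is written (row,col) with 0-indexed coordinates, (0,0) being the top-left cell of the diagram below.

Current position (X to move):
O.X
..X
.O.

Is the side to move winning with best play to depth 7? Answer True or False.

X winning at [O.X/..X/.O.]: True

ply 1, X at O.X/..X/.O. | (0,1)=+1→OXX/..X/.O.*; (1,0)=+1→O.X/X.X/.O.; (1,1)=+1→O.X/.XX/.O.; (2,0)=+1→O.X/..X/XO.; (2,2)=+1→O.X/..X/.OX
ply 2, O at OXX/..X/.O. | (1,0)=-1→OXX/O.X/.O.*; (1,1)=-1→OXX/.OX/.O.; (2,0)=-1→OXX/..X/OO.; (2,2)=-1→OXX/..X/.OO
ply 3, X at OXX/O.X/.O. | (1,1)=+1→OXX/OXX/.O.*; (2,0)=+1→OXX/O.X/XO.; (2,2)=+1→OXX/O.X/.OX
ply 4, O at OXX/OXX/.O. | (2,0)=-1→OXX/OXX/OO.*; (2,2)=-1→OXX/OXX/.OO
ply 5, X at OXX/OXX/OO. | (2,2)=+1→OXX/OXX/OOX*
ply 6: OXX/OXX/OOX is terminal -1 (O); from O.X/..X/.O. depth 7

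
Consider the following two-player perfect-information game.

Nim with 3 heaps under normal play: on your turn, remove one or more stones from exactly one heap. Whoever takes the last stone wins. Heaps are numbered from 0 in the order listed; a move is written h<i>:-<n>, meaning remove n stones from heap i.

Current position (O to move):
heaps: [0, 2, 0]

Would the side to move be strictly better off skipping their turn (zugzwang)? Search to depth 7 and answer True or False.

ply 1, O at (0,2,0) | h1:-1=-1→(0,1,0); h1:-2=+1→(0,0,0)*
ply 2: (0,0,0) is terminal -1 (X); from (0,2,0) depth 7
if O skipped the turn, X would face:
~ ply 1, X at (0,2,0) | h1:-1=-1→(0,1,0); h1:-2=+1→(0,0,0)*
~ ply 2: (0,0,0) is terminal -1 (O); from (0,2,0) depth 7
compare (O): move=+1 vs pass=-1

zugzwang((0,2,0), O) = False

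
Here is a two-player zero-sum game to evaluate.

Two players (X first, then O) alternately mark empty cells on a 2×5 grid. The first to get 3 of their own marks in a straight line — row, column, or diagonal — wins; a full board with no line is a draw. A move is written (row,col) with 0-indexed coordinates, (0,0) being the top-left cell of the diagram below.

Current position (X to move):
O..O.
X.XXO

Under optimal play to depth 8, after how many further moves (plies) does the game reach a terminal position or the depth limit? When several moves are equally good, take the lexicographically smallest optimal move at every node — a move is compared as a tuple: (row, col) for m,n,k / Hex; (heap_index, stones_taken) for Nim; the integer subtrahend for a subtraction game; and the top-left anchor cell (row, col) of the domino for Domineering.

ply 1, X at O..O./X.XXO | (0,1)=+0→OX.O./X.XXO; (0,2)=+0→O.XO./X.XXO; (0,4)=+0→O..OX/X.XXO; (1,1)=+1→O..O./XXXXO*
ply 2: O..O./XXXXO is terminal -1 (O); from O..O./X.XXO depth 8

PV length from [O..O./X.XXO]: 1 ply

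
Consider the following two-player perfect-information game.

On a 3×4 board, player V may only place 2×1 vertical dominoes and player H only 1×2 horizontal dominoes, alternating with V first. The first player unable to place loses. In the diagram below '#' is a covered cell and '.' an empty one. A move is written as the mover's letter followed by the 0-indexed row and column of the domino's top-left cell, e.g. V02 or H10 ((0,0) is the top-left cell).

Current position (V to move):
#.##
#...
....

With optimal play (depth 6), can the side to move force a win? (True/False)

V winning at [#.##/#.../....]: True

[#.##/#.../....] V move#1: V01:-1/####/##../...., V11:-1/#.##/##../.#.., V12:+1/#.##/#.#./..#.*, V13:-1/#.##/#..#/...#
[#.##/#.#./..#.] H move#2: H20:-1/#.##/#.#./###.*
[#.##/#.#./###.] V move#3: V01:+1/####/###./###.*, V13:+1/#.##/#.##/####
[####/###./###.] end (terminal -1, H#4); searched #.##/#.../.... to 6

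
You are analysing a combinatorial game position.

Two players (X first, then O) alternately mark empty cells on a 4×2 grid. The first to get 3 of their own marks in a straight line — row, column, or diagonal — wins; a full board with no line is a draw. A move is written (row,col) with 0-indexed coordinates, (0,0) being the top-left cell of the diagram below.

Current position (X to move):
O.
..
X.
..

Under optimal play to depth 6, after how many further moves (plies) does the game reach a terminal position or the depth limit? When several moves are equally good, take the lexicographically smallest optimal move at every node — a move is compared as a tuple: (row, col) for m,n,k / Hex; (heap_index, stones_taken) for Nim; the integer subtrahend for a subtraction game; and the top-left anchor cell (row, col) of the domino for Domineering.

PV length from [O./../X./..]: 6 plies

p1 X@[O./../X./..]: (0,1)[OX/../X./..]+0* (1,0)[O./X./X./..]+0 (1,1)[O./.X/X./..]+0 (2,1)[O./../XX/..]+0 (3,0)[O./../X./X.]+0 (3,1)[O./../X./.X]+0
p2 O@[OX/../X./..]: (1,0)[OX/O./X./..]+0* (1,1)[OX/.O/X./..]+0 (2,1)[OX/../XO/..]+0 (3,0)[OX/../X./O.]+0 (3,1)[OX/../X./.O]+0
p3 X@[OX/O./X./..]: (1,1)[OX/OX/X./..]+0* (2,1)[OX/O./XX/..]+0 (3,0)[OX/O./X./X.]+0 (3,1)[OX/O./X./.X]+0
p4 O@[OX/OX/X./..]: (2,1)[OX/OX/XO/..]+0* (3,0)[OX/OX/X./O.]-1 (3,1)[OX/OX/X./.O]-1
p5 X@[OX/OX/XO/..]: (3,0)[OX/OX/XO/X.]+0* (3,1)[OX/OX/XO/.X]+0
p6 O@[OX/OX/XO/X.]: (3,1)[OX/OX/XO/XO]+0*
p7 X@[OX/OX/XO/XO] terminal +0; root [O./../X./..] d6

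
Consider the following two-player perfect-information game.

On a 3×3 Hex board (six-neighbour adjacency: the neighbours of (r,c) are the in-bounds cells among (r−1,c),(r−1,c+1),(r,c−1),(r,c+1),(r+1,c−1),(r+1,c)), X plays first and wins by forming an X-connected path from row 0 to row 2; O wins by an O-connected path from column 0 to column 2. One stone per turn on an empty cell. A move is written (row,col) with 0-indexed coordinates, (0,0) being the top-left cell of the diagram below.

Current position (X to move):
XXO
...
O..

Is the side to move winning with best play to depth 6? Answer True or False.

p1 X@[XXO/.../O..]: (1,0)[XXO/X../O..]-1* (1,1)[XXO/.X./O..]-1 (1,2)[XXO/..X/O..]-1 (2,1)[XXO/.../OX.]-1 (2,2)[XXO/.../O.X]-1
p2 O@[XXO/X../O..]: (1,1)[XXO/XO./O..]+1* (1,2)[XXO/X.O/O..]+1 (2,1)[XXO/X../OO.]+1 (2,2)[XXO/X../O.O]+1
p3 X@[XXO/XO./O..] terminal -1; root [XXO/.../O..] d6

X winning at [XXO/.../O..]: False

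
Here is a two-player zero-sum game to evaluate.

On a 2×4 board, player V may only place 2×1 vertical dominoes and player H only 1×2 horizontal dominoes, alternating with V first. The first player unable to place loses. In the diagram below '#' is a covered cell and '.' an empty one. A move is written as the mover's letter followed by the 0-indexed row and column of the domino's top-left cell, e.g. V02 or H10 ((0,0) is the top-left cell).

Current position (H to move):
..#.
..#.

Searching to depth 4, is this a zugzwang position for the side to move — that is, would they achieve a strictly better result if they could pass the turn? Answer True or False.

[..#./..#.] H move#1: H00:+1/###./..#.*, H10:+1/..#./###.
[###./..#.] V move#2: V03:-1/####/..##*
[####/..##] H move#3: H10:+1/####/####*
[####/####] end (terminal -1, V#4); searched ..#./..#. to 4
suppose H passes — search the same position with V to move:
pass> [..#./..#.] V move#1: V00:+1/#.#./#.#.*, V01:+1/.##./.##., V03:-1/..##/..##
pass> [#.#./#.#.] end (terminal -1, H#2); searched ..#./..#. to 4
for H: play +1, pass -1

zugzwang(..#./..#., H) = False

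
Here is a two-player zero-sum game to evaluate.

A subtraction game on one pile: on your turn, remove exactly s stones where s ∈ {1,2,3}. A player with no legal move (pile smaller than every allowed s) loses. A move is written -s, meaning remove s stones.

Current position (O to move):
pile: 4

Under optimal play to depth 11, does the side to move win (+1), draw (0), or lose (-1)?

value(4, O) = -1

ply 1, O at 4 | -1=-1→3*; -2=-1→2; -3=-1→1
ply 2, X at 3 | -1=-1→2; -2=-1→1; -3=+1→0*
ply 3: 0 is terminal -1 (O); from 4 depth 11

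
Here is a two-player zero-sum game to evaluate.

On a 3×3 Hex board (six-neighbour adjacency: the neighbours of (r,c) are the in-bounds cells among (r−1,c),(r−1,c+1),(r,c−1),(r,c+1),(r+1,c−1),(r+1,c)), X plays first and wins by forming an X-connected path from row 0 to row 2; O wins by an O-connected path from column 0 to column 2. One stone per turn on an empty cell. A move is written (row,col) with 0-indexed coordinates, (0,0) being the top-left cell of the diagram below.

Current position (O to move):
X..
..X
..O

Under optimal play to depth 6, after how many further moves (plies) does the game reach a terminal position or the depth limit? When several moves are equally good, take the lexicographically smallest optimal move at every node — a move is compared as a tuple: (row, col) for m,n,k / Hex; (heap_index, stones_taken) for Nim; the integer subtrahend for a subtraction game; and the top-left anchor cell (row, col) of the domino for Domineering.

PV length from [X../..X/..O]: 5 plies

[X../..X/..O] O move#1: (0,1):-1/XO./..X/..O, (0,2):-1/X.O/..X/..O, (1,0):-1/X../O.X/..O, (1,1):+1/X../.OX/..O*, (2,0):-1/X../..X/O.O, (2,1):-1/X../..X/.OO
[X../.OX/..O] X move#2: (0,1):-1/XX./.OX/..O*, (0,2):-1/X.X/.OX/..O, (1,0):-1/X../XOX/..O, (2,0):-1/X../.OX/X.O, (2,1):-1/X../.OX/.XO
[XX./.OX/..O] O move#3: (0,2):+1/XXO/.OX/..O*, (1,0):+1/XX./OOX/..O, (2,0):+1/XX./.OX/O.O, (2,1):+1/XX./.OX/.OO
[XXO/.OX/..O] X move#4: (1,0):-1/XXO/XOX/..O*, (2,0):-1/XXO/.OX/X.O, (2,1):-1/XXO/.OX/.XO
[XXO/XOX/..O] O move#5: (2,0):+1/XXO/XOX/O.O*, (2,1):-1/XXO/XOX/.OO
[XXO/XOX/O.O] end (terminal -1, X#6); searched X../..X/..O to 6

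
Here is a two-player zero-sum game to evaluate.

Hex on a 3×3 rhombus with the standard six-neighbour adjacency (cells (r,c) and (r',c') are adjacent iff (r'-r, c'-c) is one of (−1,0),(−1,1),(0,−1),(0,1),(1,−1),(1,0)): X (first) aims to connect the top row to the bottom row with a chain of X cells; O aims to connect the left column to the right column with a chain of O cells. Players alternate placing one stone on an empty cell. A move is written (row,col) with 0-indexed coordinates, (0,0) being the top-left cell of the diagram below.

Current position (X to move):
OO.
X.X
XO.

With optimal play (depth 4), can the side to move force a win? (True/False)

X winning at [OO./X.X/XO.]: True

[OO./X.X/XO.] X move#1: (0,2):+1/OOX/X.X/XO.*, (1,1):-1/OO./XXX/XO., (2,2):-1/OO./X.X/XOX
[OOX/X.X/XO.] O move#2: (1,1):-1/OOX/XOX/XO.*, (2,2):-1/OOX/X.X/XOO
[OOX/XOX/XO.] X move#3: (2,2):+1/OOX/XOX/XOX*
[OOX/XOX/XOX] end (terminal -1, O#4); searched OO./X.X/XO. to 4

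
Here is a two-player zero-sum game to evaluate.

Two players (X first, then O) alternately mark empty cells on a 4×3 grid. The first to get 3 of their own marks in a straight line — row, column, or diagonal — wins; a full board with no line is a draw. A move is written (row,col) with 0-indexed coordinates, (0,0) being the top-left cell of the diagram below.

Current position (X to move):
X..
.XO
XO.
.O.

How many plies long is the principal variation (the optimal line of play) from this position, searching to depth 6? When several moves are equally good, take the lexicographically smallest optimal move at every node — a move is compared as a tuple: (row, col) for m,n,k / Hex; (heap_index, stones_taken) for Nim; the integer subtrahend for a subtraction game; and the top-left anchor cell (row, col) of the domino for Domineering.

PV length from [X../.XO/XO./.O.]: 1 ply

[X../.XO/XO./.O.] X move#1: (0,1):-1/XX./.XO/XO./.O., (0,2):+1/X.X/.XO/XO./.O.*, (1,0):+1/X../XXO/XO./.O., (2,2):+1/X../.XO/XOX/.O., (3,0):+1/X../.XO/XO./XO., (3,2):-1/X../.XO/XO./.OX
[X.X/.XO/XO./.O.] end (terminal -1, O#2); searched X../.XO/XO./.O. to 6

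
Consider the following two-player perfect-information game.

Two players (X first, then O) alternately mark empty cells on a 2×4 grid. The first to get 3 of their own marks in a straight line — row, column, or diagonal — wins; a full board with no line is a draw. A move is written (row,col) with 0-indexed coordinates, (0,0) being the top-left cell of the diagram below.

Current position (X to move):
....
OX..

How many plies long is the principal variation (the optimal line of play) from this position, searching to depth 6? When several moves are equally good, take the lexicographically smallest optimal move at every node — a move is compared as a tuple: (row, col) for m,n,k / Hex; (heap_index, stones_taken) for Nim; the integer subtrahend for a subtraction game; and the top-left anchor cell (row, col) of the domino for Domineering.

PV length from [..../OX..]: 6 plies

[..../OX..] X move#1: (0,0):+0/X.../OX..*, (0,1):+0/.X../OX.., (0,2):+0/..X./OX.., (0,3):+0/...X/OX.., (1,2):+0/..../OXX., (1,3):+0/..../OX.X
[X.../OX..] O move#2: (0,1):+0/XO../OX..*, (0,2):+0/X.O./OX.., (0,3):+0/X..O/OX.., (1,2):+0/X.../OXO., (1,3):+0/X.../OX.O
[XO../OX..] X move#3: (0,2):+0/XOX./OX..*, (0,3):+0/XO.X/OX.., (1,2):+0/XO../OXX., (1,3):+0/XO../OX.X
[XOX./OX..] O move#4: (0,3):+0/XOXO/OX..*, (1,2):+0/XOX./OXO., (1,3):+0/XOX./OX.O
[XOXO/OX..] X move#5: (1,2):+0/XOXO/OXX.*, (1,3):+0/XOXO/OX.X
[XOXO/OXX.] O move#6: (1,3):+0/XOXO/OXXO*
[XOXO/OXXO] end (terminal +0, X#7); searched ..../OX.. to 6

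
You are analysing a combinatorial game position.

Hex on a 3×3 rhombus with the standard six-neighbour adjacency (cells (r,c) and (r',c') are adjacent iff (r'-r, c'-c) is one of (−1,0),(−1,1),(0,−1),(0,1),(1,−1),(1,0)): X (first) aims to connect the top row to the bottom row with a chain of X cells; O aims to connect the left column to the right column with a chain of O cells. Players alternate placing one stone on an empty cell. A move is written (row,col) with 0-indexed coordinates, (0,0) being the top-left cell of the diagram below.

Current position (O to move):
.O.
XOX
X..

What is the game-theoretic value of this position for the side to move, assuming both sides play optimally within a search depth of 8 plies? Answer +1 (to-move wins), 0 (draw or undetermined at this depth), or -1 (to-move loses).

[.O./XOX/X..] O move#1: (0,0):-1/OO./XOX/X..*, (0,2):-1/.OO/XOX/X.., (2,1):-1/.O./XOX/XO., (2,2):-1/.O./XOX/X.O
[OO./XOX/X..] X move#2: (0,2):+1/OOX/XOX/X..*, (2,1):-1/OO./XOX/XX., (2,2):-1/OO./XOX/X.X
[OOX/XOX/X..] O move#3: (2,1):-1/OOX/XOX/XO.*, (2,2):-1/OOX/XOX/X.O
[OOX/XOX/XO.] X move#4: (2,2):+1/OOX/XOX/XOX*
[OOX/XOX/XOX] end (terminal -1, O#5); searched .O./XOX/X.. to 8

value(.O./XOX/X.., O) = -1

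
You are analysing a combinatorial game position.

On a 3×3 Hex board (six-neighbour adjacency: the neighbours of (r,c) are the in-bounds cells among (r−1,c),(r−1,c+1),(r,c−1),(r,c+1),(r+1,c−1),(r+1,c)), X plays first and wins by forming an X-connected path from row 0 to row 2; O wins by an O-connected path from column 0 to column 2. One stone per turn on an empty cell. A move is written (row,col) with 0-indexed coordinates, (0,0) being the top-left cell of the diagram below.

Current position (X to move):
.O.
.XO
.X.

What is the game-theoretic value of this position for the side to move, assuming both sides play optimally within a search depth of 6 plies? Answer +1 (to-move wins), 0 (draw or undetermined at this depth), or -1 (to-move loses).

value(.O./.XO/.X., X) = +1

ply 1, X at .O./.XO/.X. | (0,0)=+1→XO./.XO/.X.*; (0,2)=+1→.OX/.XO/.X.; (1,0)=+1→.O./XXO/.X.; (2,0)=-1→.O./.XO/XX.; (2,2)=-1→.O./.XO/.XX
ply 2, O at XO./.XO/.X. | (0,2)=-1→XOO/.XO/.X.*; (1,0)=-1→XO./OXO/.X.; (2,0)=-1→XO./.XO/OX.; (2,2)=-1→XO./.XO/.XO
ply 3, X at XOO/.XO/.X. | (1,0)=+1→XOO/XXO/.X.*; (2,0)=-1→XOO/.XO/XX.; (2,2)=-1→XOO/.XO/.XX
ply 4: XOO/XXO/.X. is terminal -1 (O); from .O./.XO/.X. depth 6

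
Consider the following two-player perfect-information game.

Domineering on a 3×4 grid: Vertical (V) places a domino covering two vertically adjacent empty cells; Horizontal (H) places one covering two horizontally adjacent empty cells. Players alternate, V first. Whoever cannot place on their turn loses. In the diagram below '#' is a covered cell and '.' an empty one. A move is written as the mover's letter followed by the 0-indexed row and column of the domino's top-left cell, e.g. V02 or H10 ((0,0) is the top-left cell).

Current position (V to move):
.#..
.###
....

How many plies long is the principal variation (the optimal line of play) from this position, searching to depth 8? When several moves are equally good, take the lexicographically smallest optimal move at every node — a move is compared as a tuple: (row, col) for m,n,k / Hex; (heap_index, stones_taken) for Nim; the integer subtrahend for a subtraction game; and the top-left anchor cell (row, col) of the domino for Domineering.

PV length from [.#../.###/....]: 2 plies

p1 V@[.#../.###/....]: V00[##../####/....]-1* V10[.#../####/#...]-1
p2 H@[##../####/....]: H02[####/####/....]+1* H20[##../####/##..]+1 H21[##../####/.##.]+1 H22[##../####/..##]+1
p3 V@[####/####/....] terminal -1; root [.#../.###/....] d8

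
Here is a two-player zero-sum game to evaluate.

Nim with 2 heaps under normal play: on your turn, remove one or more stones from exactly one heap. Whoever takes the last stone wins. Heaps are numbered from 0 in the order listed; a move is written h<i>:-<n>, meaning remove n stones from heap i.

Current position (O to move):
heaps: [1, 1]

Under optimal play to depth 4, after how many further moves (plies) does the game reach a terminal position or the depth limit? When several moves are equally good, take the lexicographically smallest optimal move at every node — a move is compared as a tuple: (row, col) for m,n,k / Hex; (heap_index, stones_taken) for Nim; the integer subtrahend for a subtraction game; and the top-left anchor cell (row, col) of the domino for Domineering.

PV length from [(1,1)]: 2 plies

p1 O@[(1,1)]: h0:-1[(0,1)]-1* h1:-1[(1,0)]-1
p2 X@[(0,1)]: h1:-1[(0,0)]+1*
p3 O@[(0,0)] terminal -1; root [(1,1)] d4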